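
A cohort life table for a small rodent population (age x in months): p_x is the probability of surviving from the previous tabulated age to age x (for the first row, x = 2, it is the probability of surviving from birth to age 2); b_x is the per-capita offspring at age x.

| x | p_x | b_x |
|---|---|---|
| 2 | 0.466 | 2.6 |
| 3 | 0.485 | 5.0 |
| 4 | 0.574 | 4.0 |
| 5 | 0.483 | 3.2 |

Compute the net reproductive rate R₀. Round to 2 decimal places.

Survivorship from birth: l_x = p_2·p_3·…·p_x.
  l_2 = 0.46600
  l_3 = 0.22601
  l_4 = 0.12973
  l_5 = 0.06266
R₀ = Σ l_x b_x:
  age 2: 0.46600 × 2.6 = 1.2116
  age 3: 0.22601 × 5.0 = 1.1300
  age 4: 0.12973 × 4.0 = 0.5189
  age 5: 0.06266 × 3.2 = 0.2005
R₀ = 1.2116 + 1.1300 + 0.5189 + 0.2005 = 3.0611

3.06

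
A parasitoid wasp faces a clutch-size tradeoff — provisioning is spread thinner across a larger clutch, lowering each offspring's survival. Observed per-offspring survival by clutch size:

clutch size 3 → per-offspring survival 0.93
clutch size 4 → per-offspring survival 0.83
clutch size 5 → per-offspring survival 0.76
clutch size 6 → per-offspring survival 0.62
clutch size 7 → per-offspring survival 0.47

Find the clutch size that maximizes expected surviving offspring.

Expected surviving offspring = c × s(c):
  c=3: 3 × 0.93 = 2.790
  c=4: 4 × 0.83 = 3.320
  c=5: 5 × 0.76 = 3.800
  c=6: 6 × 0.62 = 3.720
  c=7: 7 × 0.47 = 3.290
Maximum at c = 5 (3.800 surviving offspring).

5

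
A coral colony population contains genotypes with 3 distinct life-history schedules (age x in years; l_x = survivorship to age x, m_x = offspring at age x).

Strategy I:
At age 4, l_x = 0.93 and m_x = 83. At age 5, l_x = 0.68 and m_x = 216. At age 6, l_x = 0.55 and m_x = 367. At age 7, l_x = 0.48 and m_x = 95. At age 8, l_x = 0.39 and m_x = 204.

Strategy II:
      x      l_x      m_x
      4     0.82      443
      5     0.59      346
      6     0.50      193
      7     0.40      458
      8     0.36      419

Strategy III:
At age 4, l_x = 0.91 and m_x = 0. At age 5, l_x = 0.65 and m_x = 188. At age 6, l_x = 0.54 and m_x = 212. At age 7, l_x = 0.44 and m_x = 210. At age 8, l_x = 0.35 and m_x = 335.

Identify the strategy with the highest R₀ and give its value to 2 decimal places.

997.94

Strategy I: R₀ = 0.93×83 + 0.68×216 + 0.55×367 + 0.48×95 + 0.39×204 = 551.0800
Strategy II: R₀ = 0.82×443 + 0.59×346 + 0.50×193 + 0.40×458 + 0.36×419 = 997.9400
Strategy III: R₀ = 0.91×0 + 0.65×188 + 0.54×212 + 0.44×210 + 0.35×335 = 446.3300
Highest R₀: strategy II with 997.9400.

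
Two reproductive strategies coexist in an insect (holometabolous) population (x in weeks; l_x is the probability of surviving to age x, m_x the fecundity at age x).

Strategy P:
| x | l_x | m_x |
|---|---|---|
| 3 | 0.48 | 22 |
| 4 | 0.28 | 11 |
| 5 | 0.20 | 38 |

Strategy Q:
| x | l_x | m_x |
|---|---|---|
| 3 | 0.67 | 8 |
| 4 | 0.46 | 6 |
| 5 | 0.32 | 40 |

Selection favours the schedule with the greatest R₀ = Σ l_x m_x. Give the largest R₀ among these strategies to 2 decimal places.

21.24

Strategy P: R₀ = 0.48×22 + 0.28×11 + 0.20×38 = 21.2400
Strategy Q: R₀ = 0.67×8 + 0.46×6 + 0.32×40 = 20.9200
Highest R₀: strategy P with 21.2400.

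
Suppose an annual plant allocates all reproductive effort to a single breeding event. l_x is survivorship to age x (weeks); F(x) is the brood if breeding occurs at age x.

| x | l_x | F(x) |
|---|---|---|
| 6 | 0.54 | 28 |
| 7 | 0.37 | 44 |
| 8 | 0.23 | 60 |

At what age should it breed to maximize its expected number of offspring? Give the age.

Expected offspring if breeding at age x = l_x × F(x):
  age 6: 0.54 × 28 = 15.120
  age 7: 0.37 × 44 = 16.280
  age 8: 0.23 × 60 = 13.800
Maximum at age 7 (16.280).

7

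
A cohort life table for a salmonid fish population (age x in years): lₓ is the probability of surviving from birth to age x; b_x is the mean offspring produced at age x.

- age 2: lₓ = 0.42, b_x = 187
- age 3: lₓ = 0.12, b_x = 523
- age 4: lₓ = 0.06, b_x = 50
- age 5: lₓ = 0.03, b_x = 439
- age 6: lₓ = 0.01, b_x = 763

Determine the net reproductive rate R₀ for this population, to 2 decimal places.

R₀ = Σ lₓ b_x:
  age 2: 0.42 × 187 = 78.5400
  age 3: 0.12 × 523 = 62.7600
  age 4: 0.06 × 50 = 3.0000
  age 5: 0.03 × 439 = 13.1700
  age 6: 0.01 × 763 = 7.6300
R₀ = 78.5400 + 62.7600 + 3.0000 + 13.1700 + 7.6300 = 165.1000

165.10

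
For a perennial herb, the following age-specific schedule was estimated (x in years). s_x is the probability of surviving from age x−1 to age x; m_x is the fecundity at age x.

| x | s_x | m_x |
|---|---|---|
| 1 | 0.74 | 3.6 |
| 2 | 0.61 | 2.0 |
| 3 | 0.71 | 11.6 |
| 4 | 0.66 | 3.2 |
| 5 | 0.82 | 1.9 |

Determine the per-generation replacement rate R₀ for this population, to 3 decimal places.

8.291

Survivorship from birth: l_x = s_1·s_2·…·s_x.
  l_1 = 0.74000
  l_2 = 0.45140
  l_3 = 0.32049
  l_4 = 0.21153
  l_5 = 0.17345
R₀ = Σ l_x m_x:
  age 1: 0.74000 × 3.6 = 2.6640
  age 2: 0.45140 × 2.0 = 0.9028
  age 3: 0.32049 × 11.6 = 3.7177
  age 4: 0.21153 × 3.2 = 0.6769
  age 5: 0.17345 × 1.9 = 0.3296
R₀ = 2.6640 + 0.9028 + 3.7177 + 0.6769 + 0.3296 = 8.2909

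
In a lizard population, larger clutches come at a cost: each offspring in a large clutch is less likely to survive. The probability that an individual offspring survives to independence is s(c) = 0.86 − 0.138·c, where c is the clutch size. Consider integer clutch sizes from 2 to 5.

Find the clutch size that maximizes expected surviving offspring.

Expected surviving offspring = c × s(c):
  c=2: 2 × 0.584 = 1.168
  c=3: 3 × 0.446 = 1.338
  c=4: 4 × 0.308 = 1.232
  c=5: 5 × 0.170 = 0.850
Maximum at c = 3 (1.338 surviving offspring).

3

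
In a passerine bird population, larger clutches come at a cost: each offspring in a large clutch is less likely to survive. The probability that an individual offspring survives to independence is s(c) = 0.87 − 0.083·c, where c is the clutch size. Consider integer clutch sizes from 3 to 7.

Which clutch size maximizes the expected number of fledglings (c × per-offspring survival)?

Expected fledglings = c × s(c):
  c=3: 3 × 0.621 = 1.863
  c=4: 4 × 0.538 = 2.152
  c=5: 5 × 0.455 = 2.275
  c=6: 6 × 0.372 = 2.232
  c=7: 7 × 0.289 = 2.023
Maximum at c = 5 (2.275 fledglings).

5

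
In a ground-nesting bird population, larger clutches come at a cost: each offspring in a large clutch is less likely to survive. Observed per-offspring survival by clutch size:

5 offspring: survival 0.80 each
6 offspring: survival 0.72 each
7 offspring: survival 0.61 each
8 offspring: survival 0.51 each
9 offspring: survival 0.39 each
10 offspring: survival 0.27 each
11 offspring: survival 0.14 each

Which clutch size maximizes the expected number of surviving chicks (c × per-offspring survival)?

6

Expected surviving chicks = c × s(c):
  c=5: 5 × 0.80 = 4.000
  c=6: 6 × 0.72 = 4.320
  c=7: 7 × 0.61 = 4.270
  c=8: 8 × 0.51 = 4.080
  c=9: 9 × 0.39 = 3.510
  c=10: 10 × 0.27 = 2.700
  c=11: 11 × 0.14 = 1.540
Maximum at c = 6 (4.320 surviving chicks).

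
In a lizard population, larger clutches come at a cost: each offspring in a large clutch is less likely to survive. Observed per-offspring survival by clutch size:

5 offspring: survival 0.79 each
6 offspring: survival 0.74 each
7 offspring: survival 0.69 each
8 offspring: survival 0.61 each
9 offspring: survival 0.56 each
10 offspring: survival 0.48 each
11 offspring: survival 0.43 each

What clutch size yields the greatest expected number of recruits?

Expected recruits = c × s(c):
  c=5: 5 × 0.79 = 3.950
  c=6: 6 × 0.74 = 4.440
  c=7: 7 × 0.69 = 4.830
  c=8: 8 × 0.61 = 4.880
  c=9: 9 × 0.56 = 5.040
  c=10: 10 × 0.48 = 4.800
  c=11: 11 × 0.43 = 4.730
Maximum at c = 9 (5.040 recruits).

9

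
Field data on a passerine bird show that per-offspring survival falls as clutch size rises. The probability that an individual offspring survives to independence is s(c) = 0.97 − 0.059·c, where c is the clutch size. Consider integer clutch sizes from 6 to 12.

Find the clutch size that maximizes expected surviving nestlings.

8

Expected surviving nestlings = c × s(c):
  c=6: 6 × 0.616 = 3.696
  c=7: 7 × 0.557 = 3.899
  c=8: 8 × 0.498 = 3.984
  c=9: 9 × 0.439 = 3.951
  c=10: 10 × 0.380 = 3.800
  c=11: 11 × 0.321 = 3.531
  c=12: 12 × 0.262 = 3.144
Maximum at c = 8 (3.984 surviving nestlings).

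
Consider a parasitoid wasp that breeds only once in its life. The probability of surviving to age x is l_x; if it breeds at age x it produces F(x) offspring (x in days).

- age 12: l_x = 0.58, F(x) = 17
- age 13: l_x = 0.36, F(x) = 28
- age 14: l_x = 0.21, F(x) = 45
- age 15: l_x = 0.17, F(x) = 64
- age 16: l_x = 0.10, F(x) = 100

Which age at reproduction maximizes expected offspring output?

15

Expected offspring if breeding at age x = l_x × F(x):
  age 12: 0.58 × 17 = 9.860
  age 13: 0.36 × 28 = 10.080
  age 14: 0.21 × 45 = 9.450
  age 15: 0.17 × 64 = 10.880
  age 16: 0.10 × 100 = 10.000
Maximum at age 15 (10.880).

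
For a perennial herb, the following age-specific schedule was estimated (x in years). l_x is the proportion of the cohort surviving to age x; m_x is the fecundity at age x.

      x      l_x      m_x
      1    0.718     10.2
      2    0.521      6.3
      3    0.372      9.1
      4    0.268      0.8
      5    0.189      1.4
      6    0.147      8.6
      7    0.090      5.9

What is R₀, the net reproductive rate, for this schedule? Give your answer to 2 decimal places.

R₀ = Σ l_x m_x:
  age 1: 0.718 × 10.2 = 7.3236
  age 2: 0.521 × 6.3 = 3.2823
  age 3: 0.372 × 9.1 = 3.3852
  age 4: 0.268 × 0.8 = 0.2144
  age 5: 0.189 × 1.4 = 0.2646
  age 6: 0.147 × 8.6 = 1.2642
  age 7: 0.090 × 5.9 = 0.5310
R₀ = 7.3236 + 3.2823 + 3.3852 + 0.2144 + 0.2646 + 1.2642 + 0.5310 = 16.2653

16.27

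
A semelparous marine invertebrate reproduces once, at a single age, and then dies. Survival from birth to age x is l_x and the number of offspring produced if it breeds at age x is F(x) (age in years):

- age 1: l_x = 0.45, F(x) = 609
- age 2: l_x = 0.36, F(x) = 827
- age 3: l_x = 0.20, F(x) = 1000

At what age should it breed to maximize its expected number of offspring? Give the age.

2

Expected offspring if breeding at age x = l_x × F(x):
  age 1: 0.45 × 609 = 274.050
  age 2: 0.36 × 827 = 297.720
  age 3: 0.20 × 1000 = 200.000
Maximum at age 2 (297.720).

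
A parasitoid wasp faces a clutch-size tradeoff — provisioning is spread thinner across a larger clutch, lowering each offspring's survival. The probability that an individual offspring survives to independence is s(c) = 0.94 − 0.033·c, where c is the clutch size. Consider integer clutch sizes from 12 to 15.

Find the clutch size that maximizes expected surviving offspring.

14

Expected surviving offspring = c × s(c):
  c=12: 12 × 0.544 = 6.528
  c=13: 13 × 0.511 = 6.643
  c=14: 14 × 0.478 = 6.692
  c=15: 15 × 0.445 = 6.675
Maximum at c = 14 (6.692 surviving offspring).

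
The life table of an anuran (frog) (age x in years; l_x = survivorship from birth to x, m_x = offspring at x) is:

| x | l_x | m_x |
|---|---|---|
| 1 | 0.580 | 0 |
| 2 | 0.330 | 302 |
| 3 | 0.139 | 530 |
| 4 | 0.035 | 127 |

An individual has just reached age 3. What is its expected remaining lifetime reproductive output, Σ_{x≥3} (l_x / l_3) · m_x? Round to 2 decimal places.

l_3 = 0.139. Conditional survival from age 3 to x is l_x / l_3.
  x=3: (0.139/0.139) × 530 = 530.0000
  x=4: (0.035/0.139) × 127 = 31.9784
Sum = 530.0000 + 31.9784 = 561.9784

561.98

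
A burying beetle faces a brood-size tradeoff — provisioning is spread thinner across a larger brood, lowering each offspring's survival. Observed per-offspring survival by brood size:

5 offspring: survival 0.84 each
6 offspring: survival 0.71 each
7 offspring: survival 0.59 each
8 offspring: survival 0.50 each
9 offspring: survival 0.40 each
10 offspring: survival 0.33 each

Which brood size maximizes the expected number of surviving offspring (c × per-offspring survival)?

6

Expected surviving offspring = c × s(c):
  c=5: 5 × 0.84 = 4.200
  c=6: 6 × 0.71 = 4.260
  c=7: 7 × 0.59 = 4.130
  c=8: 8 × 0.50 = 4.000
  c=9: 9 × 0.40 = 3.600
  c=10: 10 × 0.33 = 3.300
Maximum at c = 6 (4.260 surviving offspring).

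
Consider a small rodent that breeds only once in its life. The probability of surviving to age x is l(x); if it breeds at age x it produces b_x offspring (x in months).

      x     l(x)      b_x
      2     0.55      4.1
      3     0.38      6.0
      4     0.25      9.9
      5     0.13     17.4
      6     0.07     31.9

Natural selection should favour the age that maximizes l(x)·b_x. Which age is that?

Expected offspring if breeding at age x = l(x) × b_x:
  age 2: 0.55 × 4.1 = 2.255
  age 3: 0.38 × 6.0 = 2.280
  age 4: 0.25 × 9.9 = 2.475
  age 5: 0.13 × 17.4 = 2.262
  age 6: 0.07 × 31.9 = 2.233
Maximum at age 4 (2.475).

4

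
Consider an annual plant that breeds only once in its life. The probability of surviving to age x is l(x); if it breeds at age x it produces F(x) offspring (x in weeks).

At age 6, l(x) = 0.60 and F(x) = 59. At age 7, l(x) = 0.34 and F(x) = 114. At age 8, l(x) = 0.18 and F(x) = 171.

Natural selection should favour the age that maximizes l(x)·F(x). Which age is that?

Expected offspring if breeding at age x = l(x) × F(x):
  age 6: 0.60 × 59 = 35.400
  age 7: 0.34 × 114 = 38.760
  age 8: 0.18 × 171 = 30.780
Maximum at age 7 (38.760).

7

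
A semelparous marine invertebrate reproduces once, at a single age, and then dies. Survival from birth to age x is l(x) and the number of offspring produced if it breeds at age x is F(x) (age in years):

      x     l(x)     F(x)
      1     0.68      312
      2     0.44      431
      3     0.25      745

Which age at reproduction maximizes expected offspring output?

Expected offspring if breeding at age x = l(x) × F(x):
  age 1: 0.68 × 312 = 212.160
  age 2: 0.44 × 431 = 189.640
  age 3: 0.25 × 745 = 186.250
Maximum at age 1 (212.160).

1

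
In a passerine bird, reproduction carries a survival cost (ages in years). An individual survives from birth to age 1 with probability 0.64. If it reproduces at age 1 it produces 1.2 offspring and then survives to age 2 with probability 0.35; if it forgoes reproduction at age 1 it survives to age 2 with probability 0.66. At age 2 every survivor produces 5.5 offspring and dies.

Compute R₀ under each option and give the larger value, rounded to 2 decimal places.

2.32

breed at age 1: R₀ = 0.64 × (1.2 + 0.35 × 5.5) = 0.64 × 3.1250 = 2.0000
delay to age 2: R₀ = 0.64 × (0.66 × 5.5) = 0.64 × 3.6300 = 2.3232
Higher: delay to age 2 (2.3232).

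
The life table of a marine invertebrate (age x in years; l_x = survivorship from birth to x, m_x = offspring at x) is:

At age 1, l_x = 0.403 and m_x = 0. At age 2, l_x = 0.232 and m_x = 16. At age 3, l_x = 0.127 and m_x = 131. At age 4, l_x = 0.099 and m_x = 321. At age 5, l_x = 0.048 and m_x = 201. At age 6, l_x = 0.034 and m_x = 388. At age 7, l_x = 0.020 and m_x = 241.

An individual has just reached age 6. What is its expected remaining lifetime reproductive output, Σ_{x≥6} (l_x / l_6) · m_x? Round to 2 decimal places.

529.76

l_6 = 0.034. Conditional survival from age 6 to x is l_x / l_6.
  x=6: (0.034/0.034) × 388 = 388.0000
  x=7: (0.020/0.034) × 241 = 141.7647
Sum = 388.0000 + 141.7647 = 529.7647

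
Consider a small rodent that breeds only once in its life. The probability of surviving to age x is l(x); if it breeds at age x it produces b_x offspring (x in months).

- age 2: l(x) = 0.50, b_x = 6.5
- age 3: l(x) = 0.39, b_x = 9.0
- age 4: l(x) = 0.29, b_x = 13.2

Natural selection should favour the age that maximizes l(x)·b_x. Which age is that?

Expected offspring if breeding at age x = l(x) × b_x:
  age 2: 0.50 × 6.5 = 3.250
  age 3: 0.39 × 9.0 = 3.510
  age 4: 0.29 × 13.2 = 3.828
Maximum at age 4 (3.828).

4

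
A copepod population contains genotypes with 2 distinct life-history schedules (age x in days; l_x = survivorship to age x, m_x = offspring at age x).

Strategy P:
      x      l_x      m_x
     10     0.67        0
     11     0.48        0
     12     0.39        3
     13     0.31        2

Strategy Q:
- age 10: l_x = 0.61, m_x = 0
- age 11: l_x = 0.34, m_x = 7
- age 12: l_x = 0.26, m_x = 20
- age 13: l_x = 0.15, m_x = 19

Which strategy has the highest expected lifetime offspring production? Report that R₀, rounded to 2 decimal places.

10.43

Strategy P: R₀ = 0.67×0 + 0.48×0 + 0.39×3 + 0.31×2 = 1.7900
Strategy Q: R₀ = 0.61×0 + 0.34×7 + 0.26×20 + 0.15×19 = 10.4300
Highest R₀: strategy Q with 10.4300.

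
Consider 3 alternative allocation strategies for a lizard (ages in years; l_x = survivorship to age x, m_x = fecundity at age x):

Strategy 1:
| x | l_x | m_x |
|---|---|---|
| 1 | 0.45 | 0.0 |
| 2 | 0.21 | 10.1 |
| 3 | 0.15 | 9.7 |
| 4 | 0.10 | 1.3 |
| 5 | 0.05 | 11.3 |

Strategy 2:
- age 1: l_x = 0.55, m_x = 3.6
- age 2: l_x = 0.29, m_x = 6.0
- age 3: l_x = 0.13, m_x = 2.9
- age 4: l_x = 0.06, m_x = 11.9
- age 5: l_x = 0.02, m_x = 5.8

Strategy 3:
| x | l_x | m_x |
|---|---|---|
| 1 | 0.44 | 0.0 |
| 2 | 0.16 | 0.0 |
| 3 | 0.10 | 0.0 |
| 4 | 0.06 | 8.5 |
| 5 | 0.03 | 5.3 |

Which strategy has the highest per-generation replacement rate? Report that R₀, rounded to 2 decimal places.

4.93

Strategy 1: R₀ = 0.45×0.0 + 0.21×10.1 + 0.15×9.7 + 0.10×1.3 + 0.05×11.3 = 4.2710
Strategy 2: R₀ = 0.55×3.6 + 0.29×6.0 + 0.13×2.9 + 0.06×11.9 + 0.02×5.8 = 4.9270
Strategy 3: R₀ = 0.44×0.0 + 0.16×0.0 + 0.10×0.0 + 0.06×8.5 + 0.03×5.3 = 0.6690
Highest R₀: strategy 2 with 4.9270.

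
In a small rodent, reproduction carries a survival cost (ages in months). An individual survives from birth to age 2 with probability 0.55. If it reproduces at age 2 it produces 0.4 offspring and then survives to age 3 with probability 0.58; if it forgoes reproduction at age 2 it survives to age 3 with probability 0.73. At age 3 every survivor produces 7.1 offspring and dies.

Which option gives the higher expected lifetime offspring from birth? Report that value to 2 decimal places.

2.85

breed at age 2: R₀ = 0.55 × (0.4 + 0.58 × 7.1) = 0.55 × 4.5180 = 2.4849
delay to age 3: R₀ = 0.55 × (0.73 × 7.1) = 0.55 × 5.1830 = 2.8507
Higher: delay to age 3 (2.8507).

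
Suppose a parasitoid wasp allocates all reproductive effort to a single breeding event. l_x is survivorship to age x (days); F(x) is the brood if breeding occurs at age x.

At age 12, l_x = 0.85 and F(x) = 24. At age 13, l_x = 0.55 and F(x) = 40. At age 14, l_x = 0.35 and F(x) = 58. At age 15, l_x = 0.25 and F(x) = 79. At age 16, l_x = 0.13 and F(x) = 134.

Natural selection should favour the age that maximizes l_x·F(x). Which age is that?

Expected offspring if breeding at age x = l_x × F(x):
  age 12: 0.85 × 24 = 20.400
  age 13: 0.55 × 40 = 22.000
  age 14: 0.35 × 58 = 20.300
  age 15: 0.25 × 79 = 19.750
  age 16: 0.13 × 134 = 17.420
Maximum at age 13 (22.000).

13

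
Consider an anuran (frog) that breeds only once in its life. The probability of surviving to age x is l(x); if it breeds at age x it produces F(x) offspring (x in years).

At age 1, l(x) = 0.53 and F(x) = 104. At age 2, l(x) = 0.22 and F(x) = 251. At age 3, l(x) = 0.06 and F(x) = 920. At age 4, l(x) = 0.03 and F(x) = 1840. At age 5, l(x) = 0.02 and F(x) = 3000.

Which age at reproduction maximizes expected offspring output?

5

Expected offspring if breeding at age x = l(x) × F(x):
  age 1: 0.53 × 104 = 55.120
  age 2: 0.22 × 251 = 55.220
  age 3: 0.06 × 920 = 55.200
  age 4: 0.03 × 1840 = 55.200
  age 5: 0.02 × 3000 = 60.000
Maximum at age 5 (60.000).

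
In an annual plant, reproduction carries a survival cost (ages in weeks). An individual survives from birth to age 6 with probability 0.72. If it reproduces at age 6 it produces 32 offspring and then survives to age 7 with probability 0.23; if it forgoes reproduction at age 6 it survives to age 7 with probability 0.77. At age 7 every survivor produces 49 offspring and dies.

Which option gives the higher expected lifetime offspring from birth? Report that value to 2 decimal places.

31.15

breed at age 6: R₀ = 0.72 × (32 + 0.23 × 49) = 0.72 × 43.2700 = 31.1544
delay to age 7: R₀ = 0.72 × (0.77 × 49) = 0.72 × 37.7300 = 27.1656
Higher: breed at age 6 (31.1544).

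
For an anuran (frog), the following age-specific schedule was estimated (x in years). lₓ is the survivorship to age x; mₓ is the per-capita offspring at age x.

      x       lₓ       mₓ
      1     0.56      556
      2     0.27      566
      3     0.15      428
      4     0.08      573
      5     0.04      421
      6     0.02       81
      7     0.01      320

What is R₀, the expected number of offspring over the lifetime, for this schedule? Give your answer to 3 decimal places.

R₀ = Σ lₓ mₓ:
  age 1: 0.56 × 556 = 311.3600
  age 2: 0.27 × 566 = 152.8200
  age 3: 0.15 × 428 = 64.2000
  age 4: 0.08 × 573 = 45.8400
  age 5: 0.04 × 421 = 16.8400
  age 6: 0.02 × 81 = 1.6200
  age 7: 0.01 × 320 = 3.2000
R₀ = 311.3600 + 152.8200 + 64.2000 + 45.8400 + 16.8400 + 1.6200 + 3.2000 = 595.8800

595.880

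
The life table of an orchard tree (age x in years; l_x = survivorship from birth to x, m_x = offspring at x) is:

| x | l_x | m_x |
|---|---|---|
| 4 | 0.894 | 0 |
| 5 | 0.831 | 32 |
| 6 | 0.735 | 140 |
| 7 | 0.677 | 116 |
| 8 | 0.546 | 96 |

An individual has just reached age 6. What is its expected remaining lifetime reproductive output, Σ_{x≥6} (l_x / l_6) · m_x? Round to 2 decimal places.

318.16

l_6 = 0.735. Conditional survival from age 6 to x is l_x / l_6.
  x=6: (0.735/0.735) × 140 = 140.0000
  x=7: (0.677/0.735) × 116 = 106.8463
  x=8: (0.546/0.735) × 96 = 71.3143
Sum = 140.0000 + 106.8463 + 71.3143 = 318.1605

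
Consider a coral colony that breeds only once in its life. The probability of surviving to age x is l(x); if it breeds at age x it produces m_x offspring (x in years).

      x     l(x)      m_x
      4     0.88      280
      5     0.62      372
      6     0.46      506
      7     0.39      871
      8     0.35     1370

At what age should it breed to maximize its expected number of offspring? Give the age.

Expected offspring if breeding at age x = l(x) × m_x:
  age 4: 0.88 × 280 = 246.400
  age 5: 0.62 × 372 = 230.640
  age 6: 0.46 × 506 = 232.760
  age 7: 0.39 × 871 = 339.690
  age 8: 0.35 × 1370 = 479.500
Maximum at age 8 (479.500).

8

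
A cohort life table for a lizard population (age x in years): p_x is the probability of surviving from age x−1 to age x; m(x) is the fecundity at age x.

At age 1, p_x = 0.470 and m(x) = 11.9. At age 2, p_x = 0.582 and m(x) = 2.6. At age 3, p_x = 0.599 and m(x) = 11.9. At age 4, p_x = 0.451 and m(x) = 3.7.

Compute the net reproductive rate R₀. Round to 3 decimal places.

8.527

Survivorship from birth: l_x = p_1·p_2·…·p_x.
  l_1 = 0.47000
  l_2 = 0.27354
  l_3 = 0.16385
  l_4 = 0.07390
R₀ = Σ l_x m(x):
  age 1: 0.47000 × 11.9 = 5.5930
  age 2: 0.27354 × 2.6 = 0.7112
  age 3: 0.16385 × 11.9 = 1.9498
  age 4: 0.07390 × 3.7 = 0.2734
R₀ = 5.5930 + 0.7112 + 1.9498 + 0.2734 = 8.5274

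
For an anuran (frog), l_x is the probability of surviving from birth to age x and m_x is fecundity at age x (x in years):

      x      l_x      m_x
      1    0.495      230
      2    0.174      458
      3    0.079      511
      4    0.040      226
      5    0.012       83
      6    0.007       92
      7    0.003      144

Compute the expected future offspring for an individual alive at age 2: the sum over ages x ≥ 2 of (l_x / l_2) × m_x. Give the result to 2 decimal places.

l_2 = 0.174. Conditional survival from age 2 to x is l_x / l_2.
  x=2: (0.174/0.174) × 458 = 458.0000
  x=3: (0.079/0.174) × 511 = 232.0057
  x=4: (0.040/0.174) × 226 = 51.9540
  x=5: (0.012/0.174) × 83 = 5.7241
  x=6: (0.007/0.174) × 92 = 3.7011
  x=7: (0.003/0.174) × 144 = 2.4828
Sum = 458.0000 + 232.0057 + 51.9540 + 5.7241 + 3.7011 + 2.4828 = 753.8678

753.87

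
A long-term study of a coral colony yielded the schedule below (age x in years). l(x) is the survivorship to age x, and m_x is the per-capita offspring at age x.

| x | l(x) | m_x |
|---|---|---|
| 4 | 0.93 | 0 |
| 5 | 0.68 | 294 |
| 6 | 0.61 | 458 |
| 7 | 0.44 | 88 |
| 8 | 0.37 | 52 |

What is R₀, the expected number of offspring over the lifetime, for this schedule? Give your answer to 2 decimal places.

R₀ = Σ l(x) m_x:
  age 4: 0.93 × 0 = 0.0000
  age 5: 0.68 × 294 = 199.9200
  age 6: 0.61 × 458 = 279.3800
  age 7: 0.44 × 88 = 38.7200
  age 8: 0.37 × 52 = 19.2400
R₀ = 0.0000 + 199.9200 + 279.3800 + 38.7200 + 19.2400 = 537.2600

537.26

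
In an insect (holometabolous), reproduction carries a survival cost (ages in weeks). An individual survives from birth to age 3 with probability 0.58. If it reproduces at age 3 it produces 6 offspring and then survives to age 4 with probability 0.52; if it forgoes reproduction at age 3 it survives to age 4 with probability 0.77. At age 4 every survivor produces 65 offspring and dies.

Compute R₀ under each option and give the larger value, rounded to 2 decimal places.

29.03

breed at age 3: R₀ = 0.58 × (6 + 0.52 × 65) = 0.58 × 39.8000 = 23.0840
delay to age 4: R₀ = 0.58 × (0.77 × 65) = 0.58 × 50.0500 = 29.0290
Higher: delay to age 4 (29.0290).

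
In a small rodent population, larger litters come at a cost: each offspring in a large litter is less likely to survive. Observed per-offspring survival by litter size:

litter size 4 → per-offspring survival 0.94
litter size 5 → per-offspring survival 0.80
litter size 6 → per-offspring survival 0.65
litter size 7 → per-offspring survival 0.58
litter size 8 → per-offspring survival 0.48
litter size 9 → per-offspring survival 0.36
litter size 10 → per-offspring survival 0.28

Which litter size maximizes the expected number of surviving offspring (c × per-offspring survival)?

Expected surviving offspring = c × s(c):
  c=4: 4 × 0.94 = 3.760
  c=5: 5 × 0.80 = 4.000
  c=6: 6 × 0.65 = 3.900
  c=7: 7 × 0.58 = 4.060
  c=8: 8 × 0.48 = 3.840
  c=9: 9 × 0.36 = 3.240
  c=10: 10 × 0.28 = 2.800
Maximum at c = 7 (4.060 surviving offspring).

7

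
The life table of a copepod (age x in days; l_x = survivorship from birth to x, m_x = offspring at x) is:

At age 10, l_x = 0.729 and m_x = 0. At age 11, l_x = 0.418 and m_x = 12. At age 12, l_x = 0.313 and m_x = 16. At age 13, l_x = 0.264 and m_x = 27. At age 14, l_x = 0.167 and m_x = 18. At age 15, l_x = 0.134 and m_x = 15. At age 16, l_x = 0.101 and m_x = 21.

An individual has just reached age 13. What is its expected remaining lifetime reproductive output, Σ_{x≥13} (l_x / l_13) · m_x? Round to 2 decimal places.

54.03

l_13 = 0.264. Conditional survival from age 13 to x is l_x / l_13.
  x=13: (0.264/0.264) × 27 = 27.0000
  x=14: (0.167/0.264) × 18 = 11.3864
  x=15: (0.134/0.264) × 15 = 7.6136
  x=16: (0.101/0.264) × 21 = 8.0341
Sum = 27.0000 + 11.3864 + 7.6136 + 8.0341 = 54.0341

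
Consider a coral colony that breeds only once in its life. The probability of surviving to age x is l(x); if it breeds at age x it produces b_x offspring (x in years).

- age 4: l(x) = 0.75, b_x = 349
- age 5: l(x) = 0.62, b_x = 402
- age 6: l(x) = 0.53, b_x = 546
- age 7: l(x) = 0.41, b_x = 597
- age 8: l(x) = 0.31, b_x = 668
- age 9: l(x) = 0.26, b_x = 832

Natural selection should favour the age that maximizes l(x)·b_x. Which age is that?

Expected offspring if breeding at age x = l(x) × b_x:
  age 4: 0.75 × 349 = 261.750
  age 5: 0.62 × 402 = 249.240
  age 6: 0.53 × 546 = 289.380
  age 7: 0.41 × 597 = 244.770
  age 8: 0.31 × 668 = 207.080
  age 9: 0.26 × 832 = 216.320
Maximum at age 6 (289.380).

6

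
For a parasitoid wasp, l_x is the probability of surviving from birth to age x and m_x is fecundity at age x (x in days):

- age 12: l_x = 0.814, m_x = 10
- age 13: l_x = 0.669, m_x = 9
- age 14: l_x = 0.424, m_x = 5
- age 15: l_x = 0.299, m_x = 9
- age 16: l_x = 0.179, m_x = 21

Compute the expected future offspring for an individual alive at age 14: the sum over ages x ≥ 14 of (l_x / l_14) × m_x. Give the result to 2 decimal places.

l_14 = 0.424. Conditional survival from age 14 to x is l_x / l_14.
  x=14: (0.424/0.424) × 5 = 5.0000
  x=15: (0.299/0.424) × 9 = 6.3467
  x=16: (0.179/0.424) × 21 = 8.8656
Sum = 5.0000 + 6.3467 + 8.8656 = 20.2123

20.21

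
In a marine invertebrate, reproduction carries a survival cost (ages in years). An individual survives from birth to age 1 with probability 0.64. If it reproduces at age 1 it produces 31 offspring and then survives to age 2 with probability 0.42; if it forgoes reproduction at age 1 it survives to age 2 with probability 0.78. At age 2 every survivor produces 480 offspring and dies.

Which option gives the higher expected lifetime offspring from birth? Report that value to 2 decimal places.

breed at age 1: R₀ = 0.64 × (31 + 0.42 × 480) = 0.64 × 232.6000 = 148.8640
delay to age 2: R₀ = 0.64 × (0.78 × 480) = 0.64 × 374.4000 = 239.6160
Higher: delay to age 2 (239.6160).

239.62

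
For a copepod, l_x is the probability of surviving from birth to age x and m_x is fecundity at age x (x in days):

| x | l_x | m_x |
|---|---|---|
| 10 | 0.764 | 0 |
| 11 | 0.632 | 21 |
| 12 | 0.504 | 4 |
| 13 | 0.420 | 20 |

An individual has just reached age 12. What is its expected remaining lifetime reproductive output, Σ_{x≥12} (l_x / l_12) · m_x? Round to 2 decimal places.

20.67

l_12 = 0.504. Conditional survival from age 12 to x is l_x / l_12.
  x=12: (0.504/0.504) × 4 = 4.0000
  x=13: (0.420/0.504) × 20 = 16.6667
Sum = 4.0000 + 16.6667 = 20.6667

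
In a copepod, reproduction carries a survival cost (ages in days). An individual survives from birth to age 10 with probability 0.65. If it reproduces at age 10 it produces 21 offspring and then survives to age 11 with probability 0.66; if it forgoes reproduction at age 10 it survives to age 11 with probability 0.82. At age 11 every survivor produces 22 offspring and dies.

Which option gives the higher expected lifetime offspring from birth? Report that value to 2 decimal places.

breed at age 10: R₀ = 0.65 × (21 + 0.66 × 22) = 0.65 × 35.5200 = 23.0880
delay to age 11: R₀ = 0.65 × (0.82 × 22) = 0.65 × 18.0400 = 11.7260
Higher: breed at age 10 (23.0880).

23.09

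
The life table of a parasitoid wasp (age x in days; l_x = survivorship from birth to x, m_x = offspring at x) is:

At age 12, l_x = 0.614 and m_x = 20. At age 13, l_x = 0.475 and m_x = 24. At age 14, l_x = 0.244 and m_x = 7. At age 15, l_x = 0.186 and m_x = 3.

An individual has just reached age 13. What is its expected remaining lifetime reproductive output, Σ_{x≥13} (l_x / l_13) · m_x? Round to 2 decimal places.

l_13 = 0.475. Conditional survival from age 13 to x is l_x / l_13.
  x=13: (0.475/0.475) × 24 = 24.0000
  x=14: (0.244/0.475) × 7 = 3.5958
  x=15: (0.186/0.475) × 3 = 1.1747
Sum = 24.0000 + 3.5958 + 1.1747 = 28.7705

28.77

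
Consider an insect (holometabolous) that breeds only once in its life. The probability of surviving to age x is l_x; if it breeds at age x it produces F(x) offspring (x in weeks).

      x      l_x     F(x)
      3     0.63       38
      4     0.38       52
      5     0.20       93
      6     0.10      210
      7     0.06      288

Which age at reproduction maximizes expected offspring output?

3

Expected offspring if breeding at age x = l_x × F(x):
  age 3: 0.63 × 38 = 23.940
  age 4: 0.38 × 52 = 19.760
  age 5: 0.20 × 93 = 18.600
  age 6: 0.10 × 210 = 21.000
  age 7: 0.06 × 288 = 17.280
Maximum at age 3 (23.940).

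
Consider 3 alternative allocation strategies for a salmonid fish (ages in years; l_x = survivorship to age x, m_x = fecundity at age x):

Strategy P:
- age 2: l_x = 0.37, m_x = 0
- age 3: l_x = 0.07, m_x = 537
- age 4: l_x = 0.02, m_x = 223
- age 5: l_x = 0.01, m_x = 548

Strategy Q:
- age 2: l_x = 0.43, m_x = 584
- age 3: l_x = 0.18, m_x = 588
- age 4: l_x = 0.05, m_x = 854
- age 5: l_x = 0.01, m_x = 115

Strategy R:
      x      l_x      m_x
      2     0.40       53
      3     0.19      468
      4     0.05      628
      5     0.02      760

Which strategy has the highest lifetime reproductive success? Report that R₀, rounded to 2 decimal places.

400.81

Strategy P: R₀ = 0.37×0 + 0.07×537 + 0.02×223 + 0.01×548 = 47.5300
Strategy Q: R₀ = 0.43×584 + 0.18×588 + 0.05×854 + 0.01×115 = 400.8100
Strategy R: R₀ = 0.40×53 + 0.19×468 + 0.05×628 + 0.02×760 = 156.7200
Highest R₀: strategy Q with 400.8100.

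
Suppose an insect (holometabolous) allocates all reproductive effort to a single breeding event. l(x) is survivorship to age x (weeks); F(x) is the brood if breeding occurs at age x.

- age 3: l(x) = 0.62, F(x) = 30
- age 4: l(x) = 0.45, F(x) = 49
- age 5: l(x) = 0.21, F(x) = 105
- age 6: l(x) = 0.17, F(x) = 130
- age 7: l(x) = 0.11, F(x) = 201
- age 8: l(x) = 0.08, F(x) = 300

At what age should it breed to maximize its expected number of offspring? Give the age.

Expected offspring if breeding at age x = l(x) × F(x):
  age 3: 0.62 × 30 = 18.600
  age 4: 0.45 × 49 = 22.050
  age 5: 0.21 × 105 = 22.050
  age 6: 0.17 × 130 = 22.100
  age 7: 0.11 × 201 = 22.110
  age 8: 0.08 × 300 = 24.000
Maximum at age 8 (24.000).

8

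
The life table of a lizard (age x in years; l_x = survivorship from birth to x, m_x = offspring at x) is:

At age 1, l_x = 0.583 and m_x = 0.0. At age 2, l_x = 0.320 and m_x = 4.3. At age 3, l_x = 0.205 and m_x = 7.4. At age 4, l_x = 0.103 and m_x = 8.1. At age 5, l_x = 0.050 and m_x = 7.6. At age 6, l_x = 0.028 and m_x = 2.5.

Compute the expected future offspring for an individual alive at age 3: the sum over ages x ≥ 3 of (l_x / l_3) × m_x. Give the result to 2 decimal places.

13.66

l_3 = 0.205. Conditional survival from age 3 to x is l_x / l_3.
  x=3: (0.205/0.205) × 7.4 = 7.4000
  x=4: (0.103/0.205) × 8.1 = 4.0698
  x=5: (0.050/0.205) × 7.6 = 1.8537
  x=6: (0.028/0.205) × 2.5 = 0.3415
Sum = 7.4000 + 4.0698 + 1.8537 + 0.3415 = 13.6649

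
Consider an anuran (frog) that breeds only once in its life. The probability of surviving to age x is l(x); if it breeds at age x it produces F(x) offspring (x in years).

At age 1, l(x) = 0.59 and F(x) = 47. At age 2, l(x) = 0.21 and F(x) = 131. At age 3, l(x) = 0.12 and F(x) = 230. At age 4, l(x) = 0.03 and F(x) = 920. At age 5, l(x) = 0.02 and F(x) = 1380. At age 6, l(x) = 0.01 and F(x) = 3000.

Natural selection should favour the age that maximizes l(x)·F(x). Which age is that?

Expected offspring if breeding at age x = l(x) × F(x):
  age 1: 0.59 × 47 = 27.730
  age 2: 0.21 × 131 = 27.510
  age 3: 0.12 × 230 = 27.600
  age 4: 0.03 × 920 = 27.600
  age 5: 0.02 × 1380 = 27.600
  age 6: 0.01 × 3000 = 30.000
Maximum at age 6 (30.000).

6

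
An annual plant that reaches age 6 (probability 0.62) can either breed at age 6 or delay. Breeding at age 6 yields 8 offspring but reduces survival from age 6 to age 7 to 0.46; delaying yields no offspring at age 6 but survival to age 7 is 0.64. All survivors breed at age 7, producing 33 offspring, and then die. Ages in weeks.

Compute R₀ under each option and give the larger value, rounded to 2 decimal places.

14.37

breed at age 6: R₀ = 0.62 × (8 + 0.46 × 33) = 0.62 × 23.1800 = 14.3716
delay to age 7: R₀ = 0.62 × (0.64 × 33) = 0.62 × 21.1200 = 13.0944
Higher: breed at age 6 (14.3716).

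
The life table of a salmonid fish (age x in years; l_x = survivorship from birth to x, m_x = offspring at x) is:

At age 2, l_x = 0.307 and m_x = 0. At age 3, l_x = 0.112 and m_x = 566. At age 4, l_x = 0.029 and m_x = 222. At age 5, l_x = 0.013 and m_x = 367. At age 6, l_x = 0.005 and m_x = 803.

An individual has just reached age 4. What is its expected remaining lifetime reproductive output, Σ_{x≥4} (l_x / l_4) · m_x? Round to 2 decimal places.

l_4 = 0.029. Conditional survival from age 4 to x is l_x / l_4.
  x=4: (0.029/0.029) × 222 = 222.0000
  x=5: (0.013/0.029) × 367 = 164.5172
  x=6: (0.005/0.029) × 803 = 138.4483
Sum = 222.0000 + 164.5172 + 138.4483 = 524.9655

524.97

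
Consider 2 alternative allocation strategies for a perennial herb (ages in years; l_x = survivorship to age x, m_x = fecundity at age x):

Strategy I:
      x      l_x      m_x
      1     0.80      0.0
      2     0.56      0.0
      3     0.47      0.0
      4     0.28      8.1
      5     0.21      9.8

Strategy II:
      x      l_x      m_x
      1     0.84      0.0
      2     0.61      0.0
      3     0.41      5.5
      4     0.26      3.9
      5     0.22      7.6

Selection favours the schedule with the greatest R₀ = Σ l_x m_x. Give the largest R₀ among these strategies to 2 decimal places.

Strategy I: R₀ = 0.80×0.0 + 0.56×0.0 + 0.47×0.0 + 0.28×8.1 + 0.21×9.8 = 4.3260
Strategy II: R₀ = 0.84×0.0 + 0.61×0.0 + 0.41×5.5 + 0.26×3.9 + 0.22×7.6 = 4.9410
Highest R₀: strategy II with 4.9410.

4.94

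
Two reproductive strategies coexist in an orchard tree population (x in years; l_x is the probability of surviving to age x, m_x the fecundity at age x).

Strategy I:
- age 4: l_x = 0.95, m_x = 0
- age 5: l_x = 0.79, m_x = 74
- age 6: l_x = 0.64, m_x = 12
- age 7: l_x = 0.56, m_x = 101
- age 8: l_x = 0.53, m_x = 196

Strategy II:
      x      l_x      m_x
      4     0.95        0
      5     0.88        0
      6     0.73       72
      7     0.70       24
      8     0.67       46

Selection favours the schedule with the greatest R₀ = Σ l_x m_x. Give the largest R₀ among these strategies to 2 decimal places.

Strategy I: R₀ = 0.95×0 + 0.79×74 + 0.64×12 + 0.56×101 + 0.53×196 = 226.5800
Strategy II: R₀ = 0.95×0 + 0.88×0 + 0.73×72 + 0.70×24 + 0.67×46 = 100.1800
Highest R₀: strategy I with 226.5800.

226.58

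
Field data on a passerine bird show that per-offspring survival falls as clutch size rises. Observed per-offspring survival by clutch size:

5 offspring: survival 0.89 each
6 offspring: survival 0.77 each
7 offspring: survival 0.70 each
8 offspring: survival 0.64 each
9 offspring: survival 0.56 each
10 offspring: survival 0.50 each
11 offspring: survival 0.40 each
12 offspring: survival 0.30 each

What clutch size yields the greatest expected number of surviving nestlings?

Expected surviving nestlings = c × s(c):
  c=5: 5 × 0.89 = 4.450
  c=6: 6 × 0.77 = 4.620
  c=7: 7 × 0.70 = 4.900
  c=8: 8 × 0.64 = 5.120
  c=9: 9 × 0.56 = 5.040
  c=10: 10 × 0.50 = 5.000
  c=11: 11 × 0.40 = 4.400
  c=12: 12 × 0.30 = 3.600
Maximum at c = 8 (5.120 surviving nestlings).

8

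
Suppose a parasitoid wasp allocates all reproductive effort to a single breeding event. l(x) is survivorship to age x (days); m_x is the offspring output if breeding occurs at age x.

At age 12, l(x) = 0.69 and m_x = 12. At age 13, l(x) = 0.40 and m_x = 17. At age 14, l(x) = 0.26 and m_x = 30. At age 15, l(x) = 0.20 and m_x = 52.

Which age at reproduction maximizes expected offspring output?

15

Expected offspring if breeding at age x = l(x) × m_x:
  age 12: 0.69 × 12 = 8.280
  age 13: 0.40 × 17 = 6.800
  age 14: 0.26 × 30 = 7.800
  age 15: 0.20 × 52 = 10.400
Maximum at age 15 (10.400).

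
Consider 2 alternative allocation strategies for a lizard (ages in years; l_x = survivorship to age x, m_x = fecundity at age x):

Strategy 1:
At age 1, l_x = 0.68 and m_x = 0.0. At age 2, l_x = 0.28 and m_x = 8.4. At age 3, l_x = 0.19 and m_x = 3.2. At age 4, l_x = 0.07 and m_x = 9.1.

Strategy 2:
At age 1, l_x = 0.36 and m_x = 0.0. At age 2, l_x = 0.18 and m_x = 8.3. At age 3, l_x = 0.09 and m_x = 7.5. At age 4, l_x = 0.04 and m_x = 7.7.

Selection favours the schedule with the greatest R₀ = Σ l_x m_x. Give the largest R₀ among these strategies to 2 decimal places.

3.60

Strategy 1: R₀ = 0.68×0.0 + 0.28×8.4 + 0.19×3.2 + 0.07×9.1 = 3.5970
Strategy 2: R₀ = 0.36×0.0 + 0.18×8.3 + 0.09×7.5 + 0.04×7.7 = 2.4770
Highest R₀: strategy 1 with 3.5970.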